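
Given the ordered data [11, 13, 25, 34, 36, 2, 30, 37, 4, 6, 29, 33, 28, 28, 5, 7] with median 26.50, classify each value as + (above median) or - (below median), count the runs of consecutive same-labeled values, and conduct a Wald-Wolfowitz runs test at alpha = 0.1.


Step 1: Compute median = 26.50; label A = above, B = below.
Labels in order: BBBAABAABBAAAABB  (n_A = 8, n_B = 8)
Step 2: Count runs R = 7.
Step 3: Under H0 (random ordering), E[R] = 2*n_A*n_B/(n_A+n_B) + 1 = 2*8*8/16 + 1 = 9.0000.
        Var[R] = 2*n_A*n_B*(2*n_A*n_B - n_A - n_B) / ((n_A+n_B)^2 * (n_A+n_B-1)) = 14336/3840 = 3.7333.
        SD[R] = 1.9322.
Step 4: Continuity-corrected z = (R + 0.5 - E[R]) / SD[R] = (7 + 0.5 - 9.0000) / 1.9322 = -0.7763.
Step 5: Two-sided p-value via normal approximation = 2*(1 - Phi(|z|)) = 0.437558.
Step 6: alpha = 0.1. fail to reject H0.

R = 7, z = -0.7763, p = 0.437558, fail to reject H0.


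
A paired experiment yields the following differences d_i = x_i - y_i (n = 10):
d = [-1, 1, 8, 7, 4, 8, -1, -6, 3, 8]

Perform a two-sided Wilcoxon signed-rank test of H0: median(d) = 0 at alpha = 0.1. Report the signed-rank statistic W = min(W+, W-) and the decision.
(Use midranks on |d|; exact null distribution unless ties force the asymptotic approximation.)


Step 1: Drop any zero differences (none here) and take |d_i|.
|d| = [1, 1, 8, 7, 4, 8, 1, 6, 3, 8]
Step 2: Midrank |d_i| (ties get averaged ranks).
ranks: |1|->2, |1|->2, |8|->9, |7|->7, |4|->5, |8|->9, |1|->2, |6|->6, |3|->4, |8|->9
Step 3: Attach original signs; sum ranks with positive sign and with negative sign.
W+ = 2 + 9 + 7 + 5 + 9 + 4 + 9 = 45
W- = 2 + 2 + 6 = 10
(Check: W+ + W- = 55 should equal n(n+1)/2 = 55.)
Step 4: Test statistic W = min(W+, W-) = 10.
Step 5: Ties in |d|, so use the tie-corrected normal approximation.
        E[W] = n(n+1)/4 = 10*11/4 = 27.5.
        Tie groups: |d|=1 (t=3), |d|=8 (t=3); sum(t^3 - t) = 48.
        Var[W] = n(n+1)(2n+1)/24 - sum(t^3-t)/48 = 2310/24 - 48/48 = 95.25.
        z = (W - E[W]) / sqrt(Var[W]) = (10 - 27.5) / 9.7596 = -1.7931.
        Two-sided p = 2*Phi(z) = 0.072956.
Step 6: alpha = 0.1. reject H0.

W+ = 45, W- = 10, W = min = 10, p = 0.072956, reject H0.


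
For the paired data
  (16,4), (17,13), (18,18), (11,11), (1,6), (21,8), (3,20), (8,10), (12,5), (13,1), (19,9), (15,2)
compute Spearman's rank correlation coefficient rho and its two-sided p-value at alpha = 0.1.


Step 1: Rank x and y separately (midranks; no ties here).
rank(x): 16->8, 17->9, 18->10, 11->4, 1->1, 21->12, 3->2, 8->3, 12->5, 13->6, 19->11, 15->7
rank(y): 4->3, 13->10, 18->11, 11->9, 6->5, 8->6, 20->12, 10->8, 5->4, 1->1, 9->7, 2->2
Step 2: d_i = R_x(i) - R_y(i); compute d_i^2.
  (8-3)^2=25, (9-10)^2=1, (10-11)^2=1, (4-9)^2=25, (1-5)^2=16, (12-6)^2=36, (2-12)^2=100, (3-8)^2=25, (5-4)^2=1, (6-1)^2=25, (11-7)^2=16, (7-2)^2=25
sum(d^2) = 296.
Step 3: rho = 1 - 6*296 / (12*(12^2 - 1)) = 1 - 1776/1716 = -0.034965.
Step 4: Under H0, t = rho * sqrt((n-2)/(1-rho^2)) = -0.1106 ~ t(10).
Step 5: Two-sided p-value from the t-distribution with 10 df = 0.914093.
Step 6: alpha = 0.1. fail to reject H0.

rho = -0.0350, p = 0.914093, fail to reject H0 at alpha = 0.1.


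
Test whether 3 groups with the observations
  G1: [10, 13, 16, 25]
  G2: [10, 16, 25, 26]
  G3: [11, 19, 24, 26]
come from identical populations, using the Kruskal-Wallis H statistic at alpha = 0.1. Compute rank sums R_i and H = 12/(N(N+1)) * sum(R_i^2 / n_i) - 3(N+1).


Step 1: Combine all N = 12 observations and assign midranks.
sorted (value, group, rank): (10,G1,1.5), (10,G2,1.5), (11,G3,3), (13,G1,4), (16,G1,5.5), (16,G2,5.5), (19,G3,7), (24,G3,8), (25,G1,9.5), (25,G2,9.5), (26,G2,11.5), (26,G3,11.5)
Step 2: Sum ranks within each group.
R_1 = 20.5 (n_1 = 4)
R_2 = 28 (n_2 = 4)
R_3 = 29.5 (n_3 = 4)
Step 3: H = 12/(N(N+1)) * sum(R_i^2/n_i) - 3(N+1)
     = 12/(12*13) * (20.5^2/4 + 28^2/4 + 29.5^2/4) - 3*13
     = 0.076923 * 518.625 - 39
     = 0.894231.
Step 4: Ties present; correction factor C = 1 - 24/(12^3 - 12) = 0.986014. Corrected H = 0.894231 / 0.986014 = 0.906915.
Step 5: Under H0, H ~ chi^2(2); p-value = 0.635427.
Step 6: alpha = 0.1. fail to reject H0.

H = 0.9069, df = 2, p = 0.635427, fail to reject H0.


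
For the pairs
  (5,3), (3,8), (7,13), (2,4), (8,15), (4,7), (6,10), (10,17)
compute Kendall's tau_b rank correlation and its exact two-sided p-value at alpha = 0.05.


Step 1: Enumerate the 28 unordered pairs (i,j) with i<j and classify each by sign(x_j-x_i) * sign(y_j-y_i).
  (1,2):dx=-2,dy=+5->D; (1,3):dx=+2,dy=+10->C; (1,4):dx=-3,dy=+1->D; (1,5):dx=+3,dy=+12->C
  (1,6):dx=-1,dy=+4->D; (1,7):dx=+1,dy=+7->C; (1,8):dx=+5,dy=+14->C; (2,3):dx=+4,dy=+5->C
  (2,4):dx=-1,dy=-4->C; (2,5):dx=+5,dy=+7->C; (2,6):dx=+1,dy=-1->D; (2,7):dx=+3,dy=+2->C
  (2,8):dx=+7,dy=+9->C; (3,4):dx=-5,dy=-9->C; (3,5):dx=+1,dy=+2->C; (3,6):dx=-3,dy=-6->C
  (3,7):dx=-1,dy=-3->C; (3,8):dx=+3,dy=+4->C; (4,5):dx=+6,dy=+11->C; (4,6):dx=+2,dy=+3->C
  (4,7):dx=+4,dy=+6->C; (4,8):dx=+8,dy=+13->C; (5,6):dx=-4,dy=-8->C; (5,7):dx=-2,dy=-5->C
  (5,8):dx=+2,dy=+2->C; (6,7):dx=+2,dy=+3->C; (6,8):dx=+6,dy=+10->C; (7,8):dx=+4,dy=+7->C
Step 2: C = 24, D = 4, total pairs = 28.
Step 3: tau = (C - D)/(n(n-1)/2) = (24 - 4)/28 = 0.714286.
Step 4: Exact two-sided p-value (enumerate n! = 40320 permutations of y under H0): p = 0.014137.
Step 5: alpha = 0.05. reject H0.

tau_b = 0.7143 (C=24, D=4), p = 0.014137, reject H0.


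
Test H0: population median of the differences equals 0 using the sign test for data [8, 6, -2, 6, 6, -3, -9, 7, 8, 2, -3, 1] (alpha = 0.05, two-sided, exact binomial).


Step 1: Discard zero differences. Original n = 12; n_eff = number of nonzero differences = 12.
Nonzero differences (with sign): +8, +6, -2, +6, +6, -3, -9, +7, +8, +2, -3, +1
Step 2: Count signs: positive = 8, negative = 4.
Step 3: Under H0: P(positive) = 0.5, so the number of positives S ~ Bin(12, 0.5).
Step 4: Two-sided exact p-value = sum of Bin(12,0.5) probabilities at or below the observed probability = 0.387695.
Step 5: alpha = 0.05. fail to reject H0.

n_eff = 12, pos = 8, neg = 4, p = 0.387695, fail to reject H0.


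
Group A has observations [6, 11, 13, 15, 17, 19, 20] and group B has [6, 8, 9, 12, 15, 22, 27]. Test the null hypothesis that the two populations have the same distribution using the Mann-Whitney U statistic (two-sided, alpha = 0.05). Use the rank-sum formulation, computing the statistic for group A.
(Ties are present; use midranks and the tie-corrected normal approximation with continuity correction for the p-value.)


Step 1: Combine and sort all 14 observations; assign midranks.
sorted (value, group): (6,X), (6,Y), (8,Y), (9,Y), (11,X), (12,Y), (13,X), (15,X), (15,Y), (17,X), (19,X), (20,X), (22,Y), (27,Y)
ranks: 6->1.5, 6->1.5, 8->3, 9->4, 11->5, 12->6, 13->7, 15->8.5, 15->8.5, 17->10, 19->11, 20->12, 22->13, 27->14
Step 2: Rank sum for X: R1 = 1.5 + 5 + 7 + 8.5 + 10 + 11 + 12 = 55.
Step 3: U_X = R1 - n1(n1+1)/2 = 55 - 7*8/2 = 55 - 28 = 27.
       U_Y = n1*n2 - U_X = 49 - 27 = 22.
Step 4: Ties are present, so use the tie-corrected normal approximation (with continuity correction) for the p-value.
Step 5: p-value = 0.797863; compare to alpha = 0.05. fail to reject H0.

U_X = 27, p = 0.797863, fail to reject H0 at alpha = 0.05.


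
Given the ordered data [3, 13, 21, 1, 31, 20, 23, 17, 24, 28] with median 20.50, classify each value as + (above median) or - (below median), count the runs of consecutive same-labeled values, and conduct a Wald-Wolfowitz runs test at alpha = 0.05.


Step 1: Compute median = 20.50; label A = above, B = below.
Labels in order: BBABABABAA  (n_A = 5, n_B = 5)
Step 2: Count runs R = 8.
Step 3: Under H0 (random ordering), E[R] = 2*n_A*n_B/(n_A+n_B) + 1 = 2*5*5/10 + 1 = 6.0000.
        Var[R] = 2*n_A*n_B*(2*n_A*n_B - n_A - n_B) / ((n_A+n_B)^2 * (n_A+n_B-1)) = 2000/900 = 2.2222.
        SD[R] = 1.4907.
Step 4: Continuity-corrected z = (R - 0.5 - E[R]) / SD[R] = (8 - 0.5 - 6.0000) / 1.4907 = 1.0062.
Step 5: Two-sided p-value via normal approximation = 2*(1 - Phi(|z|)) = 0.314305.
Step 6: alpha = 0.05. fail to reject H0.

R = 8, z = 1.0062, p = 0.314305, fail to reject H0.


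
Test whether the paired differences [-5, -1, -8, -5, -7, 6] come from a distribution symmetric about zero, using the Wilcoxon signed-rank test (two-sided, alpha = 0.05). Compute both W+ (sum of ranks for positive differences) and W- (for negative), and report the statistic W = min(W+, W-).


Step 1: Drop any zero differences (none here) and take |d_i|.
|d| = [5, 1, 8, 5, 7, 6]
Step 2: Midrank |d_i| (ties get averaged ranks).
ranks: |5|->2.5, |1|->1, |8|->6, |5|->2.5, |7|->5, |6|->4
Step 3: Attach original signs; sum ranks with positive sign and with negative sign.
W+ = 4 = 4
W- = 2.5 + 1 + 6 + 2.5 + 5 = 17
(Check: W+ + W- = 21 should equal n(n+1)/2 = 21.)
Step 4: Test statistic W = min(W+, W-) = 4.
Step 5: Ties in |d|, so use the tie-corrected normal approximation.
        E[W] = n(n+1)/4 = 6*7/4 = 10.5.
        Tie groups: |d|=5 (t=2); sum(t^3 - t) = 6.
        Var[W] = n(n+1)(2n+1)/24 - sum(t^3-t)/48 = 546/24 - 6/48 = 22.625.
        z = (W - E[W]) / sqrt(Var[W]) = (4 - 10.5) / 4.7566 = -1.3665.
        Two-sided p = 2*Phi(z) = 0.171773.
Step 6: alpha = 0.05. fail to reject H0.

W+ = 4, W- = 17, W = min = 4, p = 0.171773, fail to reject H0.


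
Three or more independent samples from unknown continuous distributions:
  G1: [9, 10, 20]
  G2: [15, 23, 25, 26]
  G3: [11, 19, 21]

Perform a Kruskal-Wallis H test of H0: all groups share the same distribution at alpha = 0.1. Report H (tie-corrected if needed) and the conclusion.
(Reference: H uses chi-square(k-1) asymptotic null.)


Step 1: Combine all N = 10 observations and assign midranks.
sorted (value, group, rank): (9,G1,1), (10,G1,2), (11,G3,3), (15,G2,4), (19,G3,5), (20,G1,6), (21,G3,7), (23,G2,8), (25,G2,9), (26,G2,10)
Step 2: Sum ranks within each group.
R_1 = 9 (n_1 = 3)
R_2 = 31 (n_2 = 4)
R_3 = 15 (n_3 = 3)
Step 3: H = 12/(N(N+1)) * sum(R_i^2/n_i) - 3(N+1)
     = 12/(10*11) * (9^2/3 + 31^2/4 + 15^2/3) - 3*11
     = 0.109091 * 342.25 - 33
     = 4.336364.
Step 4: No ties, so H is used without correction.
Step 5: Under H0, H ~ chi^2(2); p-value = 0.114385.
Step 6: alpha = 0.1. fail to reject H0.

H = 4.3364, df = 2, p = 0.114385, fail to reject H0.


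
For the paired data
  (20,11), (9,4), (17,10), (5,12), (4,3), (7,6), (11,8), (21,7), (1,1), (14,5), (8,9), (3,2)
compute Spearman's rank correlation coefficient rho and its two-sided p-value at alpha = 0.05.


Step 1: Rank x and y separately (midranks; no ties here).
rank(x): 20->11, 9->7, 17->10, 5->4, 4->3, 7->5, 11->8, 21->12, 1->1, 14->9, 8->6, 3->2
rank(y): 11->11, 4->4, 10->10, 12->12, 3->3, 6->6, 8->8, 7->7, 1->1, 5->5, 9->9, 2->2
Step 2: d_i = R_x(i) - R_y(i); compute d_i^2.
  (11-11)^2=0, (7-4)^2=9, (10-10)^2=0, (4-12)^2=64, (3-3)^2=0, (5-6)^2=1, (8-8)^2=0, (12-7)^2=25, (1-1)^2=0, (9-5)^2=16, (6-9)^2=9, (2-2)^2=0
sum(d^2) = 124.
Step 3: rho = 1 - 6*124 / (12*(12^2 - 1)) = 1 - 744/1716 = 0.566434.
Step 4: Under H0, t = rho * sqrt((n-2)/(1-rho^2)) = 2.1735 ~ t(10).
Step 5: Two-sided p-value from the t-distribution with 10 df = 0.054842.
Step 6: alpha = 0.05. fail to reject H0.

rho = 0.5664, p = 0.054842, fail to reject H0 at alpha = 0.05.


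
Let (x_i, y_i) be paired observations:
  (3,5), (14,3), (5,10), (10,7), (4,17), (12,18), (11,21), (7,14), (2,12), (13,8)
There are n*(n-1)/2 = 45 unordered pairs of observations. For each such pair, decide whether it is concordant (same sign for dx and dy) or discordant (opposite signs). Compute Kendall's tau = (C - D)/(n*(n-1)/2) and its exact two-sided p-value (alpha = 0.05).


Step 1: Enumerate the 45 unordered pairs (i,j) with i<j and classify each by sign(x_j-x_i) * sign(y_j-y_i).
  (1,2):dx=+11,dy=-2->D; (1,3):dx=+2,dy=+5->C; (1,4):dx=+7,dy=+2->C; (1,5):dx=+1,dy=+12->C
  (1,6):dx=+9,dy=+13->C; (1,7):dx=+8,dy=+16->C; (1,8):dx=+4,dy=+9->C; (1,9):dx=-1,dy=+7->D
  (1,10):dx=+10,dy=+3->C; (2,3):dx=-9,dy=+7->D; (2,4):dx=-4,dy=+4->D; (2,5):dx=-10,dy=+14->D
  (2,6):dx=-2,dy=+15->D; (2,7):dx=-3,dy=+18->D; (2,8):dx=-7,dy=+11->D; (2,9):dx=-12,dy=+9->D
  (2,10):dx=-1,dy=+5->D; (3,4):dx=+5,dy=-3->D; (3,5):dx=-1,dy=+7->D; (3,6):dx=+7,dy=+8->C
  (3,7):dx=+6,dy=+11->C; (3,8):dx=+2,dy=+4->C; (3,9):dx=-3,dy=+2->D; (3,10):dx=+8,dy=-2->D
  (4,5):dx=-6,dy=+10->D; (4,6):dx=+2,dy=+11->C; (4,7):dx=+1,dy=+14->C; (4,8):dx=-3,dy=+7->D
  (4,9):dx=-8,dy=+5->D; (4,10):dx=+3,dy=+1->C; (5,6):dx=+8,dy=+1->C; (5,7):dx=+7,dy=+4->C
  (5,8):dx=+3,dy=-3->D; (5,9):dx=-2,dy=-5->C; (5,10):dx=+9,dy=-9->D; (6,7):dx=-1,dy=+3->D
  (6,8):dx=-5,dy=-4->C; (6,9):dx=-10,dy=-6->C; (6,10):dx=+1,dy=-10->D; (7,8):dx=-4,dy=-7->C
  (7,9):dx=-9,dy=-9->C; (7,10):dx=+2,dy=-13->D; (8,9):dx=-5,dy=-2->C; (8,10):dx=+6,dy=-6->D
  (9,10):dx=+11,dy=-4->D
Step 2: C = 21, D = 24, total pairs = 45.
Step 3: tau = (C - D)/(n(n-1)/2) = (21 - 24)/45 = -0.066667.
Step 4: Exact two-sided p-value (enumerate n! = 3628800 permutations of y under H0): p = 0.861801.
Step 5: alpha = 0.05. fail to reject H0.

tau_b = -0.0667 (C=21, D=24), p = 0.861801, fail to reject H0.


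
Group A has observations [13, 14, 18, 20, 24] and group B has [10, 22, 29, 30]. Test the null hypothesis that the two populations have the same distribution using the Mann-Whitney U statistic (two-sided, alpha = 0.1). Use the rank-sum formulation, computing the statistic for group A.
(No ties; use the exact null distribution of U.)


Step 1: Combine and sort all 9 observations; assign midranks.
sorted (value, group): (10,Y), (13,X), (14,X), (18,X), (20,X), (22,Y), (24,X), (29,Y), (30,Y)
ranks: 10->1, 13->2, 14->3, 18->4, 20->5, 22->6, 24->7, 29->8, 30->9
Step 2: Rank sum for X: R1 = 2 + 3 + 4 + 5 + 7 = 21.
Step 3: U_X = R1 - n1(n1+1)/2 = 21 - 5*6/2 = 21 - 15 = 6.
       U_Y = n1*n2 - U_X = 20 - 6 = 14.
Step 4: No ties, so the exact null distribution of U (based on enumerating the C(9,5) = 126 equally likely rank assignments) gives the two-sided p-value.
Step 5: p-value = 0.412698; compare to alpha = 0.1. fail to reject H0.

U_X = 6, p = 0.412698, fail to reject H0 at alpha = 0.1.


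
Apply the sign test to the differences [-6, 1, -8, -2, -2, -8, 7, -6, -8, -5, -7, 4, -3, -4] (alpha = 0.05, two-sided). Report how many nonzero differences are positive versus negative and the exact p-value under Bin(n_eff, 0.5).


Step 1: Discard zero differences. Original n = 14; n_eff = number of nonzero differences = 14.
Nonzero differences (with sign): -6, +1, -8, -2, -2, -8, +7, -6, -8, -5, -7, +4, -3, -4
Step 2: Count signs: positive = 3, negative = 11.
Step 3: Under H0: P(positive) = 0.5, so the number of positives S ~ Bin(14, 0.5).
Step 4: Two-sided exact p-value = sum of Bin(14,0.5) probabilities at or below the observed probability = 0.057373.
Step 5: alpha = 0.05. fail to reject H0.

n_eff = 14, pos = 3, neg = 11, p = 0.057373, fail to reject H0.


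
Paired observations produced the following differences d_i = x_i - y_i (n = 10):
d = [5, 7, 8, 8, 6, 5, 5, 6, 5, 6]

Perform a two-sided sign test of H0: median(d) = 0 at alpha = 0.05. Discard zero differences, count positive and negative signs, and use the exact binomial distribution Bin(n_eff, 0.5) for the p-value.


Step 1: Discard zero differences. Original n = 10; n_eff = number of nonzero differences = 10.
Nonzero differences (with sign): +5, +7, +8, +8, +6, +5, +5, +6, +5, +6
Step 2: Count signs: positive = 10, negative = 0.
Step 3: Under H0: P(positive) = 0.5, so the number of positives S ~ Bin(10, 0.5).
Step 4: Two-sided exact p-value = sum of Bin(10,0.5) probabilities at or below the observed probability = 0.001953.
Step 5: alpha = 0.05. reject H0.

n_eff = 10, pos = 10, neg = 0, p = 0.001953, reject H0.


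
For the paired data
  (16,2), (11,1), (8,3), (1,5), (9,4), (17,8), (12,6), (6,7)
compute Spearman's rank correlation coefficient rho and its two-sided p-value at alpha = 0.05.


Step 1: Rank x and y separately (midranks; no ties here).
rank(x): 16->7, 11->5, 8->3, 1->1, 9->4, 17->8, 12->6, 6->2
rank(y): 2->2, 1->1, 3->3, 5->5, 4->4, 8->8, 6->6, 7->7
Step 2: d_i = R_x(i) - R_y(i); compute d_i^2.
  (7-2)^2=25, (5-1)^2=16, (3-3)^2=0, (1-5)^2=16, (4-4)^2=0, (8-8)^2=0, (6-6)^2=0, (2-7)^2=25
sum(d^2) = 82.
Step 3: rho = 1 - 6*82 / (8*(8^2 - 1)) = 1 - 492/504 = 0.023810.
Step 4: Under H0, t = rho * sqrt((n-2)/(1-rho^2)) = 0.0583 ~ t(6).
Step 5: Two-sided p-value from the t-distribution with 6 df = 0.955374.
Step 6: alpha = 0.05. fail to reject H0.

rho = 0.0238, p = 0.955374, fail to reject H0 at alpha = 0.05.


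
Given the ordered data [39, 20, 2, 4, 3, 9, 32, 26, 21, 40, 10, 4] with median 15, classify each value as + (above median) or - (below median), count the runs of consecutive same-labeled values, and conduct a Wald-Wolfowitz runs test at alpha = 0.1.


Step 1: Compute median = 15; label A = above, B = below.
Labels in order: AABBBBAAAABB  (n_A = 6, n_B = 6)
Step 2: Count runs R = 4.
Step 3: Under H0 (random ordering), E[R] = 2*n_A*n_B/(n_A+n_B) + 1 = 2*6*6/12 + 1 = 7.0000.
        Var[R] = 2*n_A*n_B*(2*n_A*n_B - n_A - n_B) / ((n_A+n_B)^2 * (n_A+n_B-1)) = 4320/1584 = 2.7273.
        SD[R] = 1.6514.
Step 4: Continuity-corrected z = (R + 0.5 - E[R]) / SD[R] = (4 + 0.5 - 7.0000) / 1.6514 = -1.5138.
Step 5: Two-sided p-value via normal approximation = 2*(1 - Phi(|z|)) = 0.130070.
Step 6: alpha = 0.1. fail to reject H0.

R = 4, z = -1.5138, p = 0.130070, fail to reject H0.


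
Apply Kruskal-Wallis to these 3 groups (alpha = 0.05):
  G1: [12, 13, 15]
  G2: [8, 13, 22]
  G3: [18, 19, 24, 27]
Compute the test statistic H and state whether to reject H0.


Step 1: Combine all N = 10 observations and assign midranks.
sorted (value, group, rank): (8,G2,1), (12,G1,2), (13,G1,3.5), (13,G2,3.5), (15,G1,5), (18,G3,6), (19,G3,7), (22,G2,8), (24,G3,9), (27,G3,10)
Step 2: Sum ranks within each group.
R_1 = 10.5 (n_1 = 3)
R_2 = 12.5 (n_2 = 3)
R_3 = 32 (n_3 = 4)
Step 3: H = 12/(N(N+1)) * sum(R_i^2/n_i) - 3(N+1)
     = 12/(10*11) * (10.5^2/3 + 12.5^2/3 + 32^2/4) - 3*11
     = 0.109091 * 344.833 - 33
     = 4.618182.
Step 4: Ties present; correction factor C = 1 - 6/(10^3 - 10) = 0.993939. Corrected H = 4.618182 / 0.993939 = 4.646341.
Step 5: Under H0, H ~ chi^2(2); p-value = 0.097962.
Step 6: alpha = 0.05. fail to reject H0.

H = 4.6463, df = 2, p = 0.097962, fail to reject H0.


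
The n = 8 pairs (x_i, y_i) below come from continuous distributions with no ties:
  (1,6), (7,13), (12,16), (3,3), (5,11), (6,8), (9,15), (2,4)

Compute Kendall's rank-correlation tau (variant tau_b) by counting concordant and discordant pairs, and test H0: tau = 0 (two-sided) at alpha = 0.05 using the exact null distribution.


Step 1: Enumerate the 28 unordered pairs (i,j) with i<j and classify each by sign(x_j-x_i) * sign(y_j-y_i).
  (1,2):dx=+6,dy=+7->C; (1,3):dx=+11,dy=+10->C; (1,4):dx=+2,dy=-3->D; (1,5):dx=+4,dy=+5->C
  (1,6):dx=+5,dy=+2->C; (1,7):dx=+8,dy=+9->C; (1,8):dx=+1,dy=-2->D; (2,3):dx=+5,dy=+3->C
  (2,4):dx=-4,dy=-10->C; (2,5):dx=-2,dy=-2->C; (2,6):dx=-1,dy=-5->C; (2,7):dx=+2,dy=+2->C
  (2,8):dx=-5,dy=-9->C; (3,4):dx=-9,dy=-13->C; (3,5):dx=-7,dy=-5->C; (3,6):dx=-6,dy=-8->C
  (3,7):dx=-3,dy=-1->C; (3,8):dx=-10,dy=-12->C; (4,5):dx=+2,dy=+8->C; (4,6):dx=+3,dy=+5->C
  (4,7):dx=+6,dy=+12->C; (4,8):dx=-1,dy=+1->D; (5,6):dx=+1,dy=-3->D; (5,7):dx=+4,dy=+4->C
  (5,8):dx=-3,dy=-7->C; (6,7):dx=+3,dy=+7->C; (6,8):dx=-4,dy=-4->C; (7,8):dx=-7,dy=-11->C
Step 2: C = 24, D = 4, total pairs = 28.
Step 3: tau = (C - D)/(n(n-1)/2) = (24 - 4)/28 = 0.714286.
Step 4: Exact two-sided p-value (enumerate n! = 40320 permutations of y under H0): p = 0.014137.
Step 5: alpha = 0.05. reject H0.

tau_b = 0.7143 (C=24, D=4), p = 0.014137, reject H0.


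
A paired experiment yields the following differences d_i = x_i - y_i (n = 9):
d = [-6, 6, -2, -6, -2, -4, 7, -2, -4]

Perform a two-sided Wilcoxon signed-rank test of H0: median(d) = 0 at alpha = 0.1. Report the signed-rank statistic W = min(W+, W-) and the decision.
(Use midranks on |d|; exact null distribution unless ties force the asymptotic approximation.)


Step 1: Drop any zero differences (none here) and take |d_i|.
|d| = [6, 6, 2, 6, 2, 4, 7, 2, 4]
Step 2: Midrank |d_i| (ties get averaged ranks).
ranks: |6|->7, |6|->7, |2|->2, |6|->7, |2|->2, |4|->4.5, |7|->9, |2|->2, |4|->4.5
Step 3: Attach original signs; sum ranks with positive sign and with negative sign.
W+ = 7 + 9 = 16
W- = 7 + 2 + 7 + 2 + 4.5 + 2 + 4.5 = 29
(Check: W+ + W- = 45 should equal n(n+1)/2 = 45.)
Step 4: Test statistic W = min(W+, W-) = 16.
Step 5: Ties in |d|, so use the tie-corrected normal approximation.
        E[W] = n(n+1)/4 = 9*10/4 = 22.5.
        Tie groups: |d|=2 (t=3), |d|=4 (t=2), |d|=6 (t=3); sum(t^3 - t) = 54.
        Var[W] = n(n+1)(2n+1)/24 - sum(t^3-t)/48 = 1710/24 - 54/48 = 70.125.
        z = (W - E[W]) / sqrt(Var[W]) = (16 - 22.5) / 8.3741 = -0.7762.
        Two-sided p = 2*Phi(z) = 0.437627.
Step 6: alpha = 0.1. fail to reject H0.

W+ = 16, W- = 29, W = min = 16, p = 0.437627, fail to reject H0.


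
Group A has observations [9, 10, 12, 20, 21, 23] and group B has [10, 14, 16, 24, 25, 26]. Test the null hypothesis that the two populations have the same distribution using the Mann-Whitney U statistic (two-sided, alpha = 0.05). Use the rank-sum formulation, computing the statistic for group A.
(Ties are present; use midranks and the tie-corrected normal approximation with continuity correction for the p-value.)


Step 1: Combine and sort all 12 observations; assign midranks.
sorted (value, group): (9,X), (10,X), (10,Y), (12,X), (14,Y), (16,Y), (20,X), (21,X), (23,X), (24,Y), (25,Y), (26,Y)
ranks: 9->1, 10->2.5, 10->2.5, 12->4, 14->5, 16->6, 20->7, 21->8, 23->9, 24->10, 25->11, 26->12
Step 2: Rank sum for X: R1 = 1 + 2.5 + 4 + 7 + 8 + 9 = 31.5.
Step 3: U_X = R1 - n1(n1+1)/2 = 31.5 - 6*7/2 = 31.5 - 21 = 10.5.
       U_Y = n1*n2 - U_X = 36 - 10.5 = 25.5.
Step 4: Ties are present, so use the tie-corrected normal approximation (with continuity correction) for the p-value.
Step 5: p-value = 0.261496; compare to alpha = 0.05. fail to reject H0.

U_X = 10.5, p = 0.261496, fail to reject H0 at alpha = 0.05.


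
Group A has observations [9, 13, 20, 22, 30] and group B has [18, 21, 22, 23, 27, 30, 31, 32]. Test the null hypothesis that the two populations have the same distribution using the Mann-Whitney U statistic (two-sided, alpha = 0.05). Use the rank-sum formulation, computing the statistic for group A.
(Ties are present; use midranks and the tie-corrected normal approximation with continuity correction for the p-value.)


Step 1: Combine and sort all 13 observations; assign midranks.
sorted (value, group): (9,X), (13,X), (18,Y), (20,X), (21,Y), (22,X), (22,Y), (23,Y), (27,Y), (30,X), (30,Y), (31,Y), (32,Y)
ranks: 9->1, 13->2, 18->3, 20->4, 21->5, 22->6.5, 22->6.5, 23->8, 27->9, 30->10.5, 30->10.5, 31->12, 32->13
Step 2: Rank sum for X: R1 = 1 + 2 + 4 + 6.5 + 10.5 = 24.
Step 3: U_X = R1 - n1(n1+1)/2 = 24 - 5*6/2 = 24 - 15 = 9.
       U_Y = n1*n2 - U_X = 40 - 9 = 31.
Step 4: Ties are present, so use the tie-corrected normal approximation (with continuity correction) for the p-value.
Step 5: p-value = 0.123248; compare to alpha = 0.05. fail to reject H0.

U_X = 9, p = 0.123248, fail to reject H0 at alpha = 0.05.


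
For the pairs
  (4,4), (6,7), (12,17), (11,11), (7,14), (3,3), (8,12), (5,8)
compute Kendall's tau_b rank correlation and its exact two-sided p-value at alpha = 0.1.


Step 1: Enumerate the 28 unordered pairs (i,j) with i<j and classify each by sign(x_j-x_i) * sign(y_j-y_i).
  (1,2):dx=+2,dy=+3->C; (1,3):dx=+8,dy=+13->C; (1,4):dx=+7,dy=+7->C; (1,5):dx=+3,dy=+10->C
  (1,6):dx=-1,dy=-1->C; (1,7):dx=+4,dy=+8->C; (1,8):dx=+1,dy=+4->C; (2,3):dx=+6,dy=+10->C
  (2,4):dx=+5,dy=+4->C; (2,5):dx=+1,dy=+7->C; (2,6):dx=-3,dy=-4->C; (2,7):dx=+2,dy=+5->C
  (2,8):dx=-1,dy=+1->D; (3,4):dx=-1,dy=-6->C; (3,5):dx=-5,dy=-3->C; (3,6):dx=-9,dy=-14->C
  (3,7):dx=-4,dy=-5->C; (3,8):dx=-7,dy=-9->C; (4,5):dx=-4,dy=+3->D; (4,6):dx=-8,dy=-8->C
  (4,7):dx=-3,dy=+1->D; (4,8):dx=-6,dy=-3->C; (5,6):dx=-4,dy=-11->C; (5,7):dx=+1,dy=-2->D
  (5,8):dx=-2,dy=-6->C; (6,7):dx=+5,dy=+9->C; (6,8):dx=+2,dy=+5->C; (7,8):dx=-3,dy=-4->C
Step 2: C = 24, D = 4, total pairs = 28.
Step 3: tau = (C - D)/(n(n-1)/2) = (24 - 4)/28 = 0.714286.
Step 4: Exact two-sided p-value (enumerate n! = 40320 permutations of y under H0): p = 0.014137.
Step 5: alpha = 0.1. reject H0.

tau_b = 0.7143 (C=24, D=4), p = 0.014137, reject H0.


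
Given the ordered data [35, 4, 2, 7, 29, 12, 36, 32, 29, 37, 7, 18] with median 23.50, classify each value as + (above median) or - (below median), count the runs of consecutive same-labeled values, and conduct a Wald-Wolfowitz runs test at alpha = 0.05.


Step 1: Compute median = 23.50; label A = above, B = below.
Labels in order: ABBBABAAAABB  (n_A = 6, n_B = 6)
Step 2: Count runs R = 6.
Step 3: Under H0 (random ordering), E[R] = 2*n_A*n_B/(n_A+n_B) + 1 = 2*6*6/12 + 1 = 7.0000.
        Var[R] = 2*n_A*n_B*(2*n_A*n_B - n_A - n_B) / ((n_A+n_B)^2 * (n_A+n_B-1)) = 4320/1584 = 2.7273.
        SD[R] = 1.6514.
Step 4: Continuity-corrected z = (R + 0.5 - E[R]) / SD[R] = (6 + 0.5 - 7.0000) / 1.6514 = -0.3028.
Step 5: Two-sided p-value via normal approximation = 2*(1 - Phi(|z|)) = 0.762069.
Step 6: alpha = 0.05. fail to reject H0.

R = 6, z = -0.3028, p = 0.762069, fail to reject H0.


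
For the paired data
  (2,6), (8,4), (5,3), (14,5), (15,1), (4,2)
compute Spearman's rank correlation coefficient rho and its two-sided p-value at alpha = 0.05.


Step 1: Rank x and y separately (midranks; no ties here).
rank(x): 2->1, 8->4, 5->3, 14->5, 15->6, 4->2
rank(y): 6->6, 4->4, 3->3, 5->5, 1->1, 2->2
Step 2: d_i = R_x(i) - R_y(i); compute d_i^2.
  (1-6)^2=25, (4-4)^2=0, (3-3)^2=0, (5-5)^2=0, (6-1)^2=25, (2-2)^2=0
sum(d^2) = 50.
Step 3: rho = 1 - 6*50 / (6*(6^2 - 1)) = 1 - 300/210 = -0.428571.
Step 4: Under H0, t = rho * sqrt((n-2)/(1-rho^2)) = -0.9487 ~ t(4).
Step 5: Two-sided p-value from the t-distribution with 4 df = 0.396501.
Step 6: alpha = 0.05. fail to reject H0.

rho = -0.4286, p = 0.396501, fail to reject H0 at alpha = 0.05.


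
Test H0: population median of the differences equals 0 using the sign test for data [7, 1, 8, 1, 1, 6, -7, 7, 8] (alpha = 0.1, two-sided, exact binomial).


Step 1: Discard zero differences. Original n = 9; n_eff = number of nonzero differences = 9.
Nonzero differences (with sign): +7, +1, +8, +1, +1, +6, -7, +7, +8
Step 2: Count signs: positive = 8, negative = 1.
Step 3: Under H0: P(positive) = 0.5, so the number of positives S ~ Bin(9, 0.5).
Step 4: Two-sided exact p-value = sum of Bin(9,0.5) probabilities at or below the observed probability = 0.039062.
Step 5: alpha = 0.1. reject H0.

n_eff = 9, pos = 8, neg = 1, p = 0.039062, reject H0.


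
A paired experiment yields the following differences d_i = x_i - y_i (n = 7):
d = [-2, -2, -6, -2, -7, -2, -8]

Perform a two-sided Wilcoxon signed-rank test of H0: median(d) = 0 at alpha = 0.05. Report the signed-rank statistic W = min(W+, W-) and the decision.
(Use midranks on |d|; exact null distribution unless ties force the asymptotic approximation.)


Step 1: Drop any zero differences (none here) and take |d_i|.
|d| = [2, 2, 6, 2, 7, 2, 8]
Step 2: Midrank |d_i| (ties get averaged ranks).
ranks: |2|->2.5, |2|->2.5, |6|->5, |2|->2.5, |7|->6, |2|->2.5, |8|->7
Step 3: Attach original signs; sum ranks with positive sign and with negative sign.
W+ = 0 = 0
W- = 2.5 + 2.5 + 5 + 2.5 + 6 + 2.5 + 7 = 28
(Check: W+ + W- = 28 should equal n(n+1)/2 = 28.)
Step 4: Test statistic W = min(W+, W-) = 0.
Step 5: Ties in |d|, so use the tie-corrected normal approximation.
        E[W] = n(n+1)/4 = 7*8/4 = 14.
        Tie groups: |d|=2 (t=4); sum(t^3 - t) = 60.
        Var[W] = n(n+1)(2n+1)/24 - sum(t^3-t)/48 = 840/24 - 60/48 = 33.75.
        z = (W - E[W]) / sqrt(Var[W]) = (0 - 14) / 5.8095 = -2.4099.
        Two-sided p = 2*Phi(z) = 0.015959.
Step 6: alpha = 0.05. reject H0.

W+ = 0, W- = 28, W = min = 0, p = 0.015959, reject H0.


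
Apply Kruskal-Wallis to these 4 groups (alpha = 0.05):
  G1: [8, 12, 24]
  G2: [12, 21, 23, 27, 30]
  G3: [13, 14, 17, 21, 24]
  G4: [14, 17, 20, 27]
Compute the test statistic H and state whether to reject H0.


Step 1: Combine all N = 17 observations and assign midranks.
sorted (value, group, rank): (8,G1,1), (12,G1,2.5), (12,G2,2.5), (13,G3,4), (14,G3,5.5), (14,G4,5.5), (17,G3,7.5), (17,G4,7.5), (20,G4,9), (21,G2,10.5), (21,G3,10.5), (23,G2,12), (24,G1,13.5), (24,G3,13.5), (27,G2,15.5), (27,G4,15.5), (30,G2,17)
Step 2: Sum ranks within each group.
R_1 = 17 (n_1 = 3)
R_2 = 57.5 (n_2 = 5)
R_3 = 41 (n_3 = 5)
R_4 = 37.5 (n_4 = 4)
Step 3: H = 12/(N(N+1)) * sum(R_i^2/n_i) - 3(N+1)
     = 12/(17*18) * (17^2/3 + 57.5^2/5 + 41^2/5 + 37.5^2/4) - 3*18
     = 0.039216 * 1445.35 - 54
     = 2.680229.
Step 4: Ties present; correction factor C = 1 - 36/(17^3 - 17) = 0.992647. Corrected H = 2.680229 / 0.992647 = 2.700082.
Step 5: Under H0, H ~ chi^2(3); p-value = 0.440213.
Step 6: alpha = 0.05. fail to reject H0.

H = 2.7001, df = 3, p = 0.440213, fail to reject H0.


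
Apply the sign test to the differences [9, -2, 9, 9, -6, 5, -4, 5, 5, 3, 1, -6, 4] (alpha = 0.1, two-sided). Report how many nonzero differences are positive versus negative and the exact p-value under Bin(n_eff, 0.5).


Step 1: Discard zero differences. Original n = 13; n_eff = number of nonzero differences = 13.
Nonzero differences (with sign): +9, -2, +9, +9, -6, +5, -4, +5, +5, +3, +1, -6, +4
Step 2: Count signs: positive = 9, negative = 4.
Step 3: Under H0: P(positive) = 0.5, so the number of positives S ~ Bin(13, 0.5).
Step 4: Two-sided exact p-value = sum of Bin(13,0.5) probabilities at or below the observed probability = 0.266846.
Step 5: alpha = 0.1. fail to reject H0.

n_eff = 13, pos = 9, neg = 4, p = 0.266846, fail to reject H0.


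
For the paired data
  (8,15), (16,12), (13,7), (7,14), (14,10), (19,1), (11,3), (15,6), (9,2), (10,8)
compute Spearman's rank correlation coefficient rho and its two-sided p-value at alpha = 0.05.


Step 1: Rank x and y separately (midranks; no ties here).
rank(x): 8->2, 16->9, 13->6, 7->1, 14->7, 19->10, 11->5, 15->8, 9->3, 10->4
rank(y): 15->10, 12->8, 7->5, 14->9, 10->7, 1->1, 3->3, 6->4, 2->2, 8->6
Step 2: d_i = R_x(i) - R_y(i); compute d_i^2.
  (2-10)^2=64, (9-8)^2=1, (6-5)^2=1, (1-9)^2=64, (7-7)^2=0, (10-1)^2=81, (5-3)^2=4, (8-4)^2=16, (3-2)^2=1, (4-6)^2=4
sum(d^2) = 236.
Step 3: rho = 1 - 6*236 / (10*(10^2 - 1)) = 1 - 1416/990 = -0.430303.
Step 4: Under H0, t = rho * sqrt((n-2)/(1-rho^2)) = -1.3483 ~ t(8).
Step 5: Two-sided p-value from the t-distribution with 8 df = 0.214492.
Step 6: alpha = 0.05. fail to reject H0.

rho = -0.4303, p = 0.214492, fail to reject H0 at alpha = 0.05.


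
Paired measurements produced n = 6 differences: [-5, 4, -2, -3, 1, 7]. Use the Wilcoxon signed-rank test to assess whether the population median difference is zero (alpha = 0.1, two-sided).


Step 1: Drop any zero differences (none here) and take |d_i|.
|d| = [5, 4, 2, 3, 1, 7]
Step 2: Midrank |d_i| (ties get averaged ranks).
ranks: |5|->5, |4|->4, |2|->2, |3|->3, |1|->1, |7|->6
Step 3: Attach original signs; sum ranks with positive sign and with negative sign.
W+ = 4 + 1 + 6 = 11
W- = 5 + 2 + 3 = 10
(Check: W+ + W- = 21 should equal n(n+1)/2 = 21.)
Step 4: Test statistic W = min(W+, W-) = 10.
Step 5: No ties, so the exact null distribution over the 2^6 = 64 sign assignments gives the two-sided p-value = 1.000000.
Step 6: alpha = 0.1. fail to reject H0.

W+ = 11, W- = 10, W = min = 10, p = 1.000000, fail to reject H0.


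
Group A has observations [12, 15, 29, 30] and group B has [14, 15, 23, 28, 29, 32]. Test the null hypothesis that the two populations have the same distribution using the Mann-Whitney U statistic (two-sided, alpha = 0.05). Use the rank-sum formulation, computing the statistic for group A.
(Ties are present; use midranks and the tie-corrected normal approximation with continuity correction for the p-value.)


Step 1: Combine and sort all 10 observations; assign midranks.
sorted (value, group): (12,X), (14,Y), (15,X), (15,Y), (23,Y), (28,Y), (29,X), (29,Y), (30,X), (32,Y)
ranks: 12->1, 14->2, 15->3.5, 15->3.5, 23->5, 28->6, 29->7.5, 29->7.5, 30->9, 32->10
Step 2: Rank sum for X: R1 = 1 + 3.5 + 7.5 + 9 = 21.
Step 3: U_X = R1 - n1(n1+1)/2 = 21 - 4*5/2 = 21 - 10 = 11.
       U_Y = n1*n2 - U_X = 24 - 11 = 13.
Step 4: Ties are present, so use the tie-corrected normal approximation (with continuity correction) for the p-value.
Step 5: p-value = 0.914589; compare to alpha = 0.05. fail to reject H0.

U_X = 11, p = 0.914589, fail to reject H0 at alpha = 0.05.


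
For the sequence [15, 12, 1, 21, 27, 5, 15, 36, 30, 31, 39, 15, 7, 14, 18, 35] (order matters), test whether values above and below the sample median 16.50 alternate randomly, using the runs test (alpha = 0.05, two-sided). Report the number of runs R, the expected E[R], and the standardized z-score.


Step 1: Compute median = 16.50; label A = above, B = below.
Labels in order: BBBAABBAAAABBBAA  (n_A = 8, n_B = 8)
Step 2: Count runs R = 6.
Step 3: Under H0 (random ordering), E[R] = 2*n_A*n_B/(n_A+n_B) + 1 = 2*8*8/16 + 1 = 9.0000.
        Var[R] = 2*n_A*n_B*(2*n_A*n_B - n_A - n_B) / ((n_A+n_B)^2 * (n_A+n_B-1)) = 14336/3840 = 3.7333.
        SD[R] = 1.9322.
Step 4: Continuity-corrected z = (R + 0.5 - E[R]) / SD[R] = (6 + 0.5 - 9.0000) / 1.9322 = -1.2939.
Step 5: Two-sided p-value via normal approximation = 2*(1 - Phi(|z|)) = 0.195709.
Step 6: alpha = 0.05. fail to reject H0.

R = 6, z = -1.2939, p = 0.195709, fail to reject H0.


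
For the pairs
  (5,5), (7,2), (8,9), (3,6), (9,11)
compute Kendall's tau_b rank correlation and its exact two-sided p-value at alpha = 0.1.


Step 1: Enumerate the 10 unordered pairs (i,j) with i<j and classify each by sign(x_j-x_i) * sign(y_j-y_i).
  (1,2):dx=+2,dy=-3->D; (1,3):dx=+3,dy=+4->C; (1,4):dx=-2,dy=+1->D; (1,5):dx=+4,dy=+6->C
  (2,3):dx=+1,dy=+7->C; (2,4):dx=-4,dy=+4->D; (2,5):dx=+2,dy=+9->C; (3,4):dx=-5,dy=-3->C
  (3,5):dx=+1,dy=+2->C; (4,5):dx=+6,dy=+5->C
Step 2: C = 7, D = 3, total pairs = 10.
Step 3: tau = (C - D)/(n(n-1)/2) = (7 - 3)/10 = 0.400000.
Step 4: Exact two-sided p-value (enumerate n! = 120 permutations of y under H0): p = 0.483333.
Step 5: alpha = 0.1. fail to reject H0.

tau_b = 0.4000 (C=7, D=3), p = 0.483333, fail to reject H0.


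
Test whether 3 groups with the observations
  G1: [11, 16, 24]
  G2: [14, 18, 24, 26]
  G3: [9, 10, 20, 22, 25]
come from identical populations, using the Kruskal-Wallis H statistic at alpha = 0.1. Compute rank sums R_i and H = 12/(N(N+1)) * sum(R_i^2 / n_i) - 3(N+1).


Step 1: Combine all N = 12 observations and assign midranks.
sorted (value, group, rank): (9,G3,1), (10,G3,2), (11,G1,3), (14,G2,4), (16,G1,5), (18,G2,6), (20,G3,7), (22,G3,8), (24,G1,9.5), (24,G2,9.5), (25,G3,11), (26,G2,12)
Step 2: Sum ranks within each group.
R_1 = 17.5 (n_1 = 3)
R_2 = 31.5 (n_2 = 4)
R_3 = 29 (n_3 = 5)
Step 3: H = 12/(N(N+1)) * sum(R_i^2/n_i) - 3(N+1)
     = 12/(12*13) * (17.5^2/3 + 31.5^2/4 + 29^2/5) - 3*13
     = 0.076923 * 518.346 - 39
     = 0.872756.
Step 4: Ties present; correction factor C = 1 - 6/(12^3 - 12) = 0.996503. Corrected H = 0.872756 / 0.996503 = 0.875819.
Step 5: Under H0, H ~ chi^2(2); p-value = 0.645384.
Step 6: alpha = 0.1. fail to reject H0.

H = 0.8758, df = 2, p = 0.645384, fail to reject H0.


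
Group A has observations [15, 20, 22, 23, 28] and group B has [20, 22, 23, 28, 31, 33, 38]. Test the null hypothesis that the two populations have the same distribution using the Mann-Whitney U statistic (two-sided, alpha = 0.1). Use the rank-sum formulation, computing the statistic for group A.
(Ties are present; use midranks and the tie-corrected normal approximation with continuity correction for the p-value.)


Step 1: Combine and sort all 12 observations; assign midranks.
sorted (value, group): (15,X), (20,X), (20,Y), (22,X), (22,Y), (23,X), (23,Y), (28,X), (28,Y), (31,Y), (33,Y), (38,Y)
ranks: 15->1, 20->2.5, 20->2.5, 22->4.5, 22->4.5, 23->6.5, 23->6.5, 28->8.5, 28->8.5, 31->10, 33->11, 38->12
Step 2: Rank sum for X: R1 = 1 + 2.5 + 4.5 + 6.5 + 8.5 = 23.
Step 3: U_X = R1 - n1(n1+1)/2 = 23 - 5*6/2 = 23 - 15 = 8.
       U_Y = n1*n2 - U_X = 35 - 8 = 27.
Step 4: Ties are present, so use the tie-corrected normal approximation (with continuity correction) for the p-value.
Step 5: p-value = 0.141041; compare to alpha = 0.1. fail to reject H0.

U_X = 8, p = 0.141041, fail to reject H0 at alpha = 0.1.


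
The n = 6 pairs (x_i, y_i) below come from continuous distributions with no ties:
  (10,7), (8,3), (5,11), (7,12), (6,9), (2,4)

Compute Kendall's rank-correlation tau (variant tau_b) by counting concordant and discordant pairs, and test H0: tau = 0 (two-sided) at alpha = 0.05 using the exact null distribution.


Step 1: Enumerate the 15 unordered pairs (i,j) with i<j and classify each by sign(x_j-x_i) * sign(y_j-y_i).
  (1,2):dx=-2,dy=-4->C; (1,3):dx=-5,dy=+4->D; (1,4):dx=-3,dy=+5->D; (1,5):dx=-4,dy=+2->D
  (1,6):dx=-8,dy=-3->C; (2,3):dx=-3,dy=+8->D; (2,4):dx=-1,dy=+9->D; (2,5):dx=-2,dy=+6->D
  (2,6):dx=-6,dy=+1->D; (3,4):dx=+2,dy=+1->C; (3,5):dx=+1,dy=-2->D; (3,6):dx=-3,dy=-7->C
  (4,5):dx=-1,dy=-3->C; (4,6):dx=-5,dy=-8->C; (5,6):dx=-4,dy=-5->C
Step 2: C = 7, D = 8, total pairs = 15.
Step 3: tau = (C - D)/(n(n-1)/2) = (7 - 8)/15 = -0.066667.
Step 4: Exact two-sided p-value (enumerate n! = 720 permutations of y under H0): p = 1.000000.
Step 5: alpha = 0.05. fail to reject H0.

tau_b = -0.0667 (C=7, D=8), p = 1.000000, fail to reject H0.


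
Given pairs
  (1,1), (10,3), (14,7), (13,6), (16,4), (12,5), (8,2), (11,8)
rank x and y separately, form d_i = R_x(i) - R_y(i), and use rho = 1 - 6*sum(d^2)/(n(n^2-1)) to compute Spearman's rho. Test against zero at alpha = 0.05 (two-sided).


Step 1: Rank x and y separately (midranks; no ties here).
rank(x): 1->1, 10->3, 14->7, 13->6, 16->8, 12->5, 8->2, 11->4
rank(y): 1->1, 3->3, 7->7, 6->6, 4->4, 5->5, 2->2, 8->8
Step 2: d_i = R_x(i) - R_y(i); compute d_i^2.
  (1-1)^2=0, (3-3)^2=0, (7-7)^2=0, (6-6)^2=0, (8-4)^2=16, (5-5)^2=0, (2-2)^2=0, (4-8)^2=16
sum(d^2) = 32.
Step 3: rho = 1 - 6*32 / (8*(8^2 - 1)) = 1 - 192/504 = 0.619048.
Step 4: Under H0, t = rho * sqrt((n-2)/(1-rho^2)) = 1.9308 ~ t(6).
Step 5: Two-sided p-value from the t-distribution with 6 df = 0.101733.
Step 6: alpha = 0.05. fail to reject H0.

rho = 0.6190, p = 0.101733, fail to reject H0 at alpha = 0.05.


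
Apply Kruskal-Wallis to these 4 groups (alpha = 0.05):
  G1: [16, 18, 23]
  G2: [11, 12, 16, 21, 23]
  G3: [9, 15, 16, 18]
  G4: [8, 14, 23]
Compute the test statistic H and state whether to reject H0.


Step 1: Combine all N = 15 observations and assign midranks.
sorted (value, group, rank): (8,G4,1), (9,G3,2), (11,G2,3), (12,G2,4), (14,G4,5), (15,G3,6), (16,G1,8), (16,G2,8), (16,G3,8), (18,G1,10.5), (18,G3,10.5), (21,G2,12), (23,G1,14), (23,G2,14), (23,G4,14)
Step 2: Sum ranks within each group.
R_1 = 32.5 (n_1 = 3)
R_2 = 41 (n_2 = 5)
R_3 = 26.5 (n_3 = 4)
R_4 = 20 (n_4 = 3)
Step 3: H = 12/(N(N+1)) * sum(R_i^2/n_i) - 3(N+1)
     = 12/(15*16) * (32.5^2/3 + 41^2/5 + 26.5^2/4 + 20^2/3) - 3*16
     = 0.050000 * 997.179 - 48
     = 1.858958.
Step 4: Ties present; correction factor C = 1 - 54/(15^3 - 15) = 0.983929. Corrected H = 1.858958 / 0.983929 = 1.889322.
Step 5: Under H0, H ~ chi^2(3); p-value = 0.595693.
Step 6: alpha = 0.05. fail to reject H0.

H = 1.8893, df = 3, p = 0.595693, fail to reject H0.


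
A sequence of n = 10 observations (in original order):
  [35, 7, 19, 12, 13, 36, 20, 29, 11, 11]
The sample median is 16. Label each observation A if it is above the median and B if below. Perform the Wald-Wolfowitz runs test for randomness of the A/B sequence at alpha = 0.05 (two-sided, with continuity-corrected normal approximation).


Step 1: Compute median = 16; label A = above, B = below.
Labels in order: ABABBAAABB  (n_A = 5, n_B = 5)
Step 2: Count runs R = 6.
Step 3: Under H0 (random ordering), E[R] = 2*n_A*n_B/(n_A+n_B) + 1 = 2*5*5/10 + 1 = 6.0000.
        Var[R] = 2*n_A*n_B*(2*n_A*n_B - n_A - n_B) / ((n_A+n_B)^2 * (n_A+n_B-1)) = 2000/900 = 2.2222.
        SD[R] = 1.4907.
Step 4: R = E[R], so z = 0 with no continuity correction.
Step 5: Two-sided p-value via normal approximation = 2*(1 - Phi(|z|)) = 1.000000.
Step 6: alpha = 0.05. fail to reject H0.

R = 6, z = 0.0000, p = 1.000000, fail to reject H0.


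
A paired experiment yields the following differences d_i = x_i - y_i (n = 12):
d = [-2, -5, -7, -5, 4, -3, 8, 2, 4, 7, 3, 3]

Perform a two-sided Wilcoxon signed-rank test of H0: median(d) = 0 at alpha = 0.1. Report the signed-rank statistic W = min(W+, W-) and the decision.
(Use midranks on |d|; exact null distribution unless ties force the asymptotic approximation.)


Step 1: Drop any zero differences (none here) and take |d_i|.
|d| = [2, 5, 7, 5, 4, 3, 8, 2, 4, 7, 3, 3]
Step 2: Midrank |d_i| (ties get averaged ranks).
ranks: |2|->1.5, |5|->8.5, |7|->10.5, |5|->8.5, |4|->6.5, |3|->4, |8|->12, |2|->1.5, |4|->6.5, |7|->10.5, |3|->4, |3|->4
Step 3: Attach original signs; sum ranks with positive sign and with negative sign.
W+ = 6.5 + 12 + 1.5 + 6.5 + 10.5 + 4 + 4 = 45
W- = 1.5 + 8.5 + 10.5 + 8.5 + 4 = 33
(Check: W+ + W- = 78 should equal n(n+1)/2 = 78.)
Step 4: Test statistic W = min(W+, W-) = 33.
Step 5: Ties in |d|, so use the tie-corrected normal approximation.
        E[W] = n(n+1)/4 = 12*13/4 = 39.
        Tie groups: |d|=2 (t=2), |d|=3 (t=3), |d|=4 (t=2), |d|=5 (t=2), |d|=7 (t=2); sum(t^3 - t) = 48.
        Var[W] = n(n+1)(2n+1)/24 - sum(t^3-t)/48 = 3900/24 - 48/48 = 161.5.
        z = (W - E[W]) / sqrt(Var[W]) = (33 - 39) / 12.7083 = -0.4721.
        Two-sided p = 2*Phi(z) = 0.636831.
Step 6: alpha = 0.1. fail to reject H0.

W+ = 45, W- = 33, W = min = 33, p = 0.636831, fail to reject H0.
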